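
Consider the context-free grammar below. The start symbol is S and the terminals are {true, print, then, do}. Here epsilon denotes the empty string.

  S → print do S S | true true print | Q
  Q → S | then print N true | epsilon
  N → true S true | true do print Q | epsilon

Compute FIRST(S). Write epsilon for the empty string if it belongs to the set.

{epsilon, print, then, true}

FIRST(N) = {epsilon, true}
FIRST(S) = {epsilon, print, then, true}  (via Q)
FIRST(Q) = {epsilon, print, then, true}  (via S)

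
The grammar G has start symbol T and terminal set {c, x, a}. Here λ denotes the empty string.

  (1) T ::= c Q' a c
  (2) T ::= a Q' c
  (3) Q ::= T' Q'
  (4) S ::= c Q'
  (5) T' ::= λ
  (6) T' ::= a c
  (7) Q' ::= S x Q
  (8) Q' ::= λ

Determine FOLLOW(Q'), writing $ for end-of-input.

{a, c, x}

FIRST(T): from T::=c Q' a c we get {c}; from T::=a Q' c we get {a}. So FIRST(T) = {a, c}.
FIRST(S): from S::=c Q' we get {c}. So FIRST(S) = {c}.
FIRST(T'): from T'::=λ we get {λ}; from T'::=a c we get {a}. So FIRST(T') = {λ, a}.
FIRST(Q'): from Q'::=S x Q we get {c}; from Q'::=λ we get {λ}. So FIRST(Q') = {λ, c}.
FIRST(Q): from Q::=T' Q' we get {λ, a, c}. So FIRST(Q) = {λ, a, c}.
FOLLOW(T) includes $ since T is the start symbol.
FOLLOW(T): T appears on no right-hand side. Thus FOLLOW(T) = {$}.
FOLLOW(S): in Q'::=S x Q, S is followed by x Q with FIRST {x}. Thus FOLLOW(S) = {x}.
FOLLOW(Q): in Q'::=S x Q, the suffix after Q is empty, so FOLLOW(Q) ⊇ FOLLOW(Q') = {a, c, x}. Thus FOLLOW(Q) = {a, c, x}.
FOLLOW(T'): in Q::=T' Q', T' is followed by Q' with FIRST {λ, c}; in Q::=T' Q', the suffix after T' is nullable, so FOLLOW(T') ⊇ FOLLOW(Q) = {a, c, x}. Thus FOLLOW(T') = {a, c, x}.
FOLLOW(Q'): in T::=c Q' a c, Q' is followed by a c with FIRST {a}; in T::=a Q' c, Q' is followed by c with FIRST {c}; in Q::=T' Q', the suffix after Q' is empty, so FOLLOW(Q') ⊇ FOLLOW(Q) = {a, c, x}; in S::=c Q', the suffix after Q' is empty, so FOLLOW(Q') ⊇ FOLLOW(S) = {x}. Thus FOLLOW(Q') = {a, c, x}.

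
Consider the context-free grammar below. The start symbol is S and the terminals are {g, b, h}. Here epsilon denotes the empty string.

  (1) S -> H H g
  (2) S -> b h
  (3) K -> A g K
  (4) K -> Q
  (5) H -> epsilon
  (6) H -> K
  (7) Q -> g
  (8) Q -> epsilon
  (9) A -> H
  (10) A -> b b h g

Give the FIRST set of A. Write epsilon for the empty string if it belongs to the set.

FIRST(Q): from Q->g we get {g}; from Q->epsilon we get {epsilon}. So FIRST(Q) = {epsilon, g}.
FIRST(S): from S->H H g we get {b, g}; from S->b h we get {b}. So FIRST(S) = {b, g}.
FIRST(K): from K->A g K we get {b, g}; from K->Q we get {epsilon, g}. So FIRST(K) = {epsilon, b, g}.
FIRST(H): from H->epsilon we get {epsilon}; from H->K we get {epsilon, b, g}. So FIRST(H) = {epsilon, b, g}.
FIRST(A): from A->H we get {epsilon, b, g}; from A->b b h g we get {b}. So FIRST(A) = {epsilon, b, g}.

{epsilon, b, g}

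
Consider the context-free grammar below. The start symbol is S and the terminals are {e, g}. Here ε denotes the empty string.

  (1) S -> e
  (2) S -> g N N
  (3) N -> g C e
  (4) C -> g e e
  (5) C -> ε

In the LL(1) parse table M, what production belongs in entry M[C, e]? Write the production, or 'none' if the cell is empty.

FIRST(S): from S->e we get {e}; from S->g N N we get {g}. So FIRST(S) = {e, g}.
FIRST(N): from N->g C e we get {g}. So FIRST(N) = {g}.
FIRST(C): from C->g e e we get {g}; from C->ε we get {ε}. So FIRST(C) = {ε, g}.
FOLLOW(S) includes $ since S is the start symbol.
FOLLOW(C): in N->g C e, C is followed by e with FIRST {e}. Thus FOLLOW(C) = {e}.
For C -> g e e: FIRST(g e e) = {g}, so it goes in M[C, t] for t ∈ {g}.
For C -> ε: FIRST(ε) = {ε}, so it goes in M[C, t] for t ∈ {}; since ε ∈ FIRST, also for every t ∈ FOLLOW(C) = {e}.

C -> ε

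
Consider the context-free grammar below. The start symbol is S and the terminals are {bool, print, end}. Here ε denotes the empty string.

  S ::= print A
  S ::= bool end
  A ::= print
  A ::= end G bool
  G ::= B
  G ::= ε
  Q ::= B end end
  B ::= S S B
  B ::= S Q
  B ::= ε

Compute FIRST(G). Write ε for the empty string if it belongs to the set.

{ε, bool, print}

FIRST(S): from S::=print A we get {print}; from S::=bool end we get {bool}. So FIRST(S) = {bool, print}.
FIRST(A): from A::=print we get {print}; from A::=end G bool we get {end}. So FIRST(A) = {end, print}.
FIRST(B): from B::=S S B we get {bool, print}; from B::=S Q we get {bool, print}; from B::=ε we get {ε}. So FIRST(B) = {ε, bool, print}.
FIRST(G): from G::=B we get {ε, bool, print}; from G::=ε we get {ε}. So FIRST(G) = {ε, bool, print}.
FIRST(Q): from Q::=B end end we get {bool, end, print}. So FIRST(Q) = {bool, end, print}.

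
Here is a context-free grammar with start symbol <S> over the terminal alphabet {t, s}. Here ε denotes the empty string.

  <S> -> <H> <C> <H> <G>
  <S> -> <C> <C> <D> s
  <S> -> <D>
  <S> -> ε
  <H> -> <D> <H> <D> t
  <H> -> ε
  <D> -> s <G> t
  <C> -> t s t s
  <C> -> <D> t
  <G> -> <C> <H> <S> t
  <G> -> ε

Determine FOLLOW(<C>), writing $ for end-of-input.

FIRST(<D>): from <D>->s <G> t we get {s}. So FIRST(<D>) = {s}.
FIRST(<H>): from <H>-><D> <H> <D> t we get {s}; from <H>->ε we get {ε}. So FIRST(<H>) = {ε, s}.
FIRST(<C>): from <C>->t s t s we get {t}; from <C>-><D> t we get {s}. So FIRST(<C>) = {s, t}.
FIRST(<S>): from <S>-><H> <C> <H> <G> we get {s, t}; from <S>-><C> <C> <D> s we get {s, t}; from <S>-><D> we get {s}; from <S>->ε we get {ε}. So FIRST(<S>) = {ε, s, t}.
FIRST(<G>): from <G>-><C> <H> <S> t we get {s, t}; from <G>->ε we get {ε}. So FIRST(<G>) = {ε, s, t}.
FOLLOW(<S>) includes $ since <S> is the start symbol.
FOLLOW(<S>): in <G>-><C> <H> <S> t, <S> is followed by t with FIRST {t}. Thus FOLLOW(<S>) = {$, t}.
FOLLOW(<H>): in <S>-><H> <C> <H> <G> (occurrence 1), <H> is followed by <C> <H> <G> with FIRST {s, t}; in <S>-><H> <C> <H> <G> (occurrence 2), <H> is followed by <G> with FIRST {ε, s, t}; in <S>-><H> <C> <H> <G> (occurrence 2), the suffix after <H> is nullable, so FOLLOW(<H>) ⊇ FOLLOW(<S>) = {$, t}; in <H>-><D> <H> <D> t, <H> is followed by <D> t with FIRST {s}; in <G>-><C> <H> <S> t, <H> is followed by <S> t with FIRST {s, t}. Thus FOLLOW(<H>) = {$, s, t}.
FOLLOW(<D>): in <S>-><C> <C> <D> s, <D> is followed by s with FIRST {s}; in <S>-><D>, the suffix after <D> is empty, so FOLLOW(<D>) ⊇ FOLLOW(<S>) = {$, t}; in <H>-><D> <H> <D> t (occurrence 1), <D> is followed by <H> <D> t with FIRST {s}; in <H>-><D> <H> <D> t (occurrence 2), <D> is followed by t with FIRST {t}; in <C>-><D> t, <D> is followed by t with FIRST {t}. Thus FOLLOW(<D>) = {$, s, t}.
FOLLOW(<C>): in <S>-><H> <C> <H> <G>, <C> is followed by <H> <G> with FIRST {ε, s, t}; in <S>-><H> <C> <H> <G>, the suffix after <C> is nullable, so FOLLOW(<C>) ⊇ FOLLOW(<S>) = {$, t}; in <S>-><C> <C> <D> s (occurrence 1), <C> is followed by <C> <D> s with FIRST {s, t}; in <S>-><C> <C> <D> s (occurrence 2), <C> is followed by <D> s with FIRST {s}; in <G>-><C> <H> <S> t, <C> is followed by <H> <S> t with FIRST {s, t}. Thus FOLLOW(<C>) = {$, s, t}.
FOLLOW(<G>): in <S>-><H> <C> <H> <G>, the suffix after <G> is empty, so FOLLOW(<G>) ⊇ FOLLOW(<S>) = {$, t}; in <D>->s <G> t, <G> is followed by t with FIRST {t}. Thus FOLLOW(<G>) = {$, t}.

{$, s, t}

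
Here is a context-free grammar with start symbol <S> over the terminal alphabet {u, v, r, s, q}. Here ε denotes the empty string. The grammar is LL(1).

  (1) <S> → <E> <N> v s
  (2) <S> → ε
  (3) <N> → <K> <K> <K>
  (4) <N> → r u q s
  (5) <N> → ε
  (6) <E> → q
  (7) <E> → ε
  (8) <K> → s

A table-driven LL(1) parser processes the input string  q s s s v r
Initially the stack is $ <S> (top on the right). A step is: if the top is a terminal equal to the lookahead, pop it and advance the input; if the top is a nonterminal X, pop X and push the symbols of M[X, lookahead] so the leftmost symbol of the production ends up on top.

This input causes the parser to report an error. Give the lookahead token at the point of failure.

r

step 1: stack=$ <S>  input=q s s s v r $  — expand <S> → <E> <N> v s
step 2: stack=$ s v <N> <E>  input=q s s s v r $  — expand <E> → q
step 3: stack=$ s v <N> q  input=q s s s v r $  — match q
step 4: stack=$ s v <N>  input=s s s v r $  — expand <N> → <K> <K> <K>
step 5: stack=$ s v <K> <K> <K>  input=s s s v r $  — expand <K> → s
step 6: stack=$ s v <K> <K> s  input=s s s v r $  — match s
step 7: stack=$ s v <K> <K>  input=s s v r $  — expand <K> → s
step 8: stack=$ s v <K> s  input=s s v r $  — match s
step 9: stack=$ s v <K>  input=s v r $  — expand <K> → s
step 10: stack=$ s v s  input=s v r $  — match s
step 11: stack=$ s v  input=v r $  — match v
step 12: stack=$ s  input=r $  — error: top is terminal s but lookahead is r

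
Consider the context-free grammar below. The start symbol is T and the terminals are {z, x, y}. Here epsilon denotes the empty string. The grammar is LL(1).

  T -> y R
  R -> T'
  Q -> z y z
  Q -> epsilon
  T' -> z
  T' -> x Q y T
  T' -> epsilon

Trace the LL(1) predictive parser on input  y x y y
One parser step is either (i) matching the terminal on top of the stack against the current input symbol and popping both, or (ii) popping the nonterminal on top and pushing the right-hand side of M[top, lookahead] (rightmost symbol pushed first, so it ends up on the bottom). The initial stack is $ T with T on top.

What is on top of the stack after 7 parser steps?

step 1: stack=$ T  input=y x y y $  — expand T -> y R
step 2: stack=$ R y  input=y x y y $  — match y
step 3: stack=$ R  input=x y y $  — expand R -> T'
step 4: stack=$ T'  input=x y y $  — expand T' -> x Q y T
step 5: stack=$ T y Q x  input=x y y $  — match x
step 6: stack=$ T y Q  input=y y $  — expand Q -> epsilon
step 7: stack=$ T y  input=y y $  — match y
Stack after step 7: $ T (top = T).

T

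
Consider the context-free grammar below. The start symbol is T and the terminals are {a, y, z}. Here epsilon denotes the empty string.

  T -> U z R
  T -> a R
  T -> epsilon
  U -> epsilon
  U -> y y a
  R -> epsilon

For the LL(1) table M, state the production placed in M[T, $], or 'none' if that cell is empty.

T -> epsilon

FIRST(U): from U->epsilon we get {epsilon}; from U->y y a we get {y}. So FIRST(U) = {epsilon, y}.
FIRST(R): from R->epsilon we get {epsilon}. So FIRST(R) = {epsilon}.
FIRST(T): from T->U z R we get {y, z}; from T->a R we get {a}; from T->epsilon we get {epsilon}. So FIRST(T) = {epsilon, a, y, z}.
FOLLOW(T) includes $ since T is the start symbol.
FOLLOW(T): T appears on no right-hand side. Thus FOLLOW(T) = {$}.
For T -> U z R: FIRST(U z R) = {y, z}, so it goes in M[T, t] for t ∈ {y, z}.
For T -> a R: FIRST(a R) = {a}, so it goes in M[T, t] for t ∈ {a}.
For T -> epsilon: FIRST(epsilon) = {epsilon}, so it goes in M[T, t] for t ∈ {}; since epsilon ∈ FIRST, also for every t ∈ FOLLOW(T) = {$}.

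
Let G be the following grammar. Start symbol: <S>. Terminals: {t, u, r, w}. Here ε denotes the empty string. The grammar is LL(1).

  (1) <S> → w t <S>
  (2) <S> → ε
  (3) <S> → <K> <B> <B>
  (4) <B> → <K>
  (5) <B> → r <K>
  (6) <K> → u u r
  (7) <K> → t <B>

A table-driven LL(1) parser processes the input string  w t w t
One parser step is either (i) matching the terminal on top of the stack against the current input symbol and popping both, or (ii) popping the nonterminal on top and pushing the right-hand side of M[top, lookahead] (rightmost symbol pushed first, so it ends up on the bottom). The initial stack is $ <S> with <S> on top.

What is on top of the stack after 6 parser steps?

<S>

     Stack      Input      Action
  1  $ <S>      w t w t $  expand <S> → w t <S>
  2  $ <S> t w  w t w t $  match w
  3  $ <S> t    t w t $    match t
  4  $ <S>      w t $      expand <S> → w t <S>
  5  $ <S> t w  w t $      match w
  6  $ <S> t    t $        match t
Stack after step 6: $ <S> (top = <S>).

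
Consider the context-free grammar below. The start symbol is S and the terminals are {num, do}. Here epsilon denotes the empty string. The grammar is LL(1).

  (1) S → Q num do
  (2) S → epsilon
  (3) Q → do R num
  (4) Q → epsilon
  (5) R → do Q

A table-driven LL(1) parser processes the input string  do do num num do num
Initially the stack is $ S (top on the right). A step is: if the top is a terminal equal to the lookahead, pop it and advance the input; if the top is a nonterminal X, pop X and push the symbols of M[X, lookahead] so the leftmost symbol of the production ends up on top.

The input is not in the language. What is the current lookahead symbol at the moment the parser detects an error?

num

      Stack              Input                   Action
   1  $ S                do do num num do num $  expand S → Q num do
   2  $ do num Q         do do num num do num $  expand Q → do R num
   3  $ do num num R do  do do num num do num $  match do
   4  $ do num num R     do num num do num $     expand R → do Q
   5  $ do num num Q do  do num num do num $     match do
   6  $ do num num Q     num num do num $        expand Q → epsilon
   7  $ do num num       num num do num $        match num
   8  $ do num           num do num $            match num
   9  $ do               do num $                match do
  10  $                  num $                   error: stack empty but input remains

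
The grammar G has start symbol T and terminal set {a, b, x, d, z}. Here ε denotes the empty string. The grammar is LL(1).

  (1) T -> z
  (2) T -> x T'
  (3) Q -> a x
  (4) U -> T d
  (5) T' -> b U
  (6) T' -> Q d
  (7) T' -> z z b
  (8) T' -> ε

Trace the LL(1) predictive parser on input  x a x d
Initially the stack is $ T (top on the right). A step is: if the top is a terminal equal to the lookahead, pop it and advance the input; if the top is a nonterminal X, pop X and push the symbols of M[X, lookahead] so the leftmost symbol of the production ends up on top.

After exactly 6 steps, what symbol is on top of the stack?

d

     Stack    Input      Action
  1  $ T      x a x d $  expand T -> x T'
  2  $ T' x   x a x d $  match x
  3  $ T'     a x d $    expand T' -> Q d
  4  $ d Q    a x d $    expand Q -> a x
  5  $ d x a  a x d $    match a
  6  $ d x    x d $      match x
Stack after step 6: $ d (top = d).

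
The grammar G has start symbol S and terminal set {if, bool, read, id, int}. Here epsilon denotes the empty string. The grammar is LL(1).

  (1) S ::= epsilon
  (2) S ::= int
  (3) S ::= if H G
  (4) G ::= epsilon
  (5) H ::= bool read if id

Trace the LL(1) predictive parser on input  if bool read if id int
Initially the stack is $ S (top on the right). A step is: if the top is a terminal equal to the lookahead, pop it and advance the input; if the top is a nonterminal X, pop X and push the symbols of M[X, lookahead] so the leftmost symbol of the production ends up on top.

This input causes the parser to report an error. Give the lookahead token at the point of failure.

     Stack                Input                     Action
  1  $ S                  if bool read if id int $  expand S ::= if H G
  2  $ G H if             if bool read if id int $  match if
  3  $ G H                bool read if id int $     expand H ::= bool read if id
  4  $ G id if read bool  bool read if id int $     match bool
  5  $ G id if read       read if id int $          match read
  6  $ G id if            if id int $               match if
  7  $ G id               id int $                  match id
  8  $ G                  int $                     error: M[G, int] is empty

int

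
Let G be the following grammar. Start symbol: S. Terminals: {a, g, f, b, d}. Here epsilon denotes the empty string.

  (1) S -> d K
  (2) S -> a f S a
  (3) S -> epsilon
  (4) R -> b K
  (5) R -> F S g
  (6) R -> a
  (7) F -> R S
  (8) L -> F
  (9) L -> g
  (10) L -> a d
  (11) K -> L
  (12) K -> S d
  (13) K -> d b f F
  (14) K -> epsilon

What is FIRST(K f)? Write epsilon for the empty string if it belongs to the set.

{a, b, d, f, g}

FIRST(S) = {epsilon, a, d}
FIRST(R) = {a, b}  (via F S g)
FIRST(F) = {a, b}  (via R S)
FIRST(L) = {a, b, g}  (via F)
FIRST(K) = {epsilon, a, b, d, g}  (via L, S d)
FIRST(K f): take FIRST of each symbol in turn, carrying on past any symbol whose FIRST contains epsilon; result {a, b, d, f, g}.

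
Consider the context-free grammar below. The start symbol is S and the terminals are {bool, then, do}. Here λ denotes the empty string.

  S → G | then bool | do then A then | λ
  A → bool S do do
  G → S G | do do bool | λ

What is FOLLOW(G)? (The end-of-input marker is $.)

{$, do, then}

FIRST(A) = {bool}
FIRST(S) = {λ, do, then}  (via G)
FIRST(G) = {λ, do, then}  (via S G)
FOLLOW(S) includes $ since S is the start symbol.
FOLLOW(A): in S→do then A then, A is followed by then with FIRST {then}. Thus FOLLOW(A) = {then}.
FOLLOW(S): in A→bool S do do, S is followed by do do with FIRST {do}; in G→S G, S is followed by G with FIRST {λ, do, then}; in G→S G, the suffix after S is nullable, so FOLLOW(S) ⊇ FOLLOW(G) = {$, do, then}. Thus FOLLOW(S) = {$, do, then}.
FOLLOW(G): in S→G, the suffix after G is empty, so FOLLOW(G) ⊇ FOLLOW(S) = {$, do, then}; in G→S G, the suffix after G is empty (adds nothing new). Thus FOLLOW(G) = {$, do, then}.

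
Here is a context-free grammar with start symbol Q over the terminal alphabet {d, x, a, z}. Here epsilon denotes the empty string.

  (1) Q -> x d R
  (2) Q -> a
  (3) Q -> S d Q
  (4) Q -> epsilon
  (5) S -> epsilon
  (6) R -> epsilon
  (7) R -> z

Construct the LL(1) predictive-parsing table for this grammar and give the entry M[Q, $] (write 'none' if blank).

Q -> epsilon

FIRST(S) = {epsilon}
FIRST(R) = {epsilon, z}
FIRST(Q) = {epsilon, a, d, x}  (via S d Q)
FOLLOW(Q) includes $ since Q is the start symbol.
FOLLOW(Q): in Q->S d Q, the suffix after Q is empty (adds nothing new). Thus FOLLOW(Q) = {$}.
For Q -> x d R: FIRST(x d R) = {x}, so it goes in M[Q, t] for t ∈ {x}.
For Q -> a: FIRST(a) = {a}, so it goes in M[Q, t] for t ∈ {a}.
For Q -> S d Q: FIRST(S d Q) = {d}, so it goes in M[Q, t] for t ∈ {d}.
For Q -> epsilon: FIRST(epsilon) = {epsilon}, so it goes in M[Q, t] for t ∈ {}; since epsilon ∈ FIRST, also for every t ∈ FOLLOW(Q) = {$}.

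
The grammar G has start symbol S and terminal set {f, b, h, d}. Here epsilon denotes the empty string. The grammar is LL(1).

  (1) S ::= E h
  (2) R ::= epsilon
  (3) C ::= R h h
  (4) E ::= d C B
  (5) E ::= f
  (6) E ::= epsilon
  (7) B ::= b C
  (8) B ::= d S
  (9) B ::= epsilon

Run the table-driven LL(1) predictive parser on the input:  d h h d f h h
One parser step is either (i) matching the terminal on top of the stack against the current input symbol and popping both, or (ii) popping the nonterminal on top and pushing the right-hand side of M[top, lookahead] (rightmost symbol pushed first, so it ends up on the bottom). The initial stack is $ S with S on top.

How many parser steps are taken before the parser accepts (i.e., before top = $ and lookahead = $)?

step 1: stack=$ S  input=d h h d f h h $  — expand S ::= E h
step 2: stack=$ h E  input=d h h d f h h $  — expand E ::= d C B
step 3: stack=$ h B C d  input=d h h d f h h $  — match d
step 4: stack=$ h B C  input=h h d f h h $  — expand C ::= R h h
step 5: stack=$ h B h h R  input=h h d f h h $  — expand R ::= epsilon
step 6: stack=$ h B h h  input=h h d f h h $  — match h
step 7: stack=$ h B h  input=h d f h h $  — match h
step 8: stack=$ h B  input=d f h h $  — expand B ::= d S
step 9: stack=$ h S d  input=d f h h $  — match d
step 10: stack=$ h S  input=f h h $  — expand S ::= E h
step 11: stack=$ h h E  input=f h h $  — expand E ::= f
step 12: stack=$ h h f  input=f h h $  — match f
step 13: stack=$ h h  input=h h $  — match h
step 14: stack=$ h  input=h $  — match h
Accept reached after 14 steps.

14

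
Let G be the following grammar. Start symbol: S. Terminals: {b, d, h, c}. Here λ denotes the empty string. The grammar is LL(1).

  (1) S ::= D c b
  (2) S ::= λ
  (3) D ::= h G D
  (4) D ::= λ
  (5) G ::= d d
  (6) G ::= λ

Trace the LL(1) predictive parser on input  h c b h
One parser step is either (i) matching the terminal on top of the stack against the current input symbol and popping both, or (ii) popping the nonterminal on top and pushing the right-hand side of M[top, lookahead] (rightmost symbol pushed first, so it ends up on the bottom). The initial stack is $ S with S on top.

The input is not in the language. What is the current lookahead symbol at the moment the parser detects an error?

h

step 1: stack=$ S  input=h c b h $  — expand S ::= D c b
step 2: stack=$ b c D  input=h c b h $  — expand D ::= h G D
step 3: stack=$ b c D G h  input=h c b h $  — match h
step 4: stack=$ b c D G  input=c b h $  — expand G ::= λ
step 5: stack=$ b c D  input=c b h $  — expand D ::= λ
step 6: stack=$ b c  input=c b h $  — match c
step 7: stack=$ b  input=b h $  — match b
step 8: stack=$  input=h $  — error: stack empty but input remains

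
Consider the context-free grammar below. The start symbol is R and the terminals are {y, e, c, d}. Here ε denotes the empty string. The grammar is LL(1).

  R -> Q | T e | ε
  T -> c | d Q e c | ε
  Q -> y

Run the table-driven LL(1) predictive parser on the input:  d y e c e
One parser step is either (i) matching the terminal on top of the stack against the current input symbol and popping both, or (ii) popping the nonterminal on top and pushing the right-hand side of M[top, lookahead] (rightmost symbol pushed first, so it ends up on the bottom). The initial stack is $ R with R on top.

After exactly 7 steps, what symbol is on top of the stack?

e

     Stack        Input        Action
  1  $ R          d y e c e $  expand R -> T e
  2  $ e T        d y e c e $  expand T -> d Q e c
  3  $ e c e Q d  d y e c e $  match d
  4  $ e c e Q    y e c e $    expand Q -> y
  5  $ e c e y    y e c e $    match y
  6  $ e c e      e c e $      match e
  7  $ e c        c e $        match c
Stack after step 7: $ e (top = e).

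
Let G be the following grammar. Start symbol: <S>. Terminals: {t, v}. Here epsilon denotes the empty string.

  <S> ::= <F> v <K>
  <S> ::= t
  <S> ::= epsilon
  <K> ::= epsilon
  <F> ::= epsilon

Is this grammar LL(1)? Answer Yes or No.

Yes

FIRST(<S>) = {epsilon, t, v}
FIRST(<K>) = {epsilon}
FIRST(<F>) = {epsilon}
FOLLOW(<S>) = {$}
FOLLOW(<K>) = {$}
FOLLOW(<F>) = {v}
Each cell of M receives at most one production.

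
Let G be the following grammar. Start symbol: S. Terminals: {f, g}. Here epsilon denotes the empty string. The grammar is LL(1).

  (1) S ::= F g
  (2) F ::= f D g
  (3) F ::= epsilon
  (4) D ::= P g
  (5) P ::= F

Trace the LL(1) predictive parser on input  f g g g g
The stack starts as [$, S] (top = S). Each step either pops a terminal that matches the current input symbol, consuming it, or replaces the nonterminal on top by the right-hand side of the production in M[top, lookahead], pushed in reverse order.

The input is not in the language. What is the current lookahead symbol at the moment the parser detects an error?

step 1: stack=$ S  input=f g g g g $  — expand S ::= F g
step 2: stack=$ g F  input=f g g g g $  — expand F ::= f D g
step 3: stack=$ g g D f  input=f g g g g $  — match f
step 4: stack=$ g g D  input=g g g g $  — expand D ::= P g
step 5: stack=$ g g g P  input=g g g g $  — expand P ::= F
step 6: stack=$ g g g F  input=g g g g $  — expand F ::= epsilon
step 7: stack=$ g g g  input=g g g g $  — match g
step 8: stack=$ g g  input=g g g $  — match g
step 9: stack=$ g  input=g g $  — match g
step 10: stack=$  input=g $  — error: stack empty but input remains

g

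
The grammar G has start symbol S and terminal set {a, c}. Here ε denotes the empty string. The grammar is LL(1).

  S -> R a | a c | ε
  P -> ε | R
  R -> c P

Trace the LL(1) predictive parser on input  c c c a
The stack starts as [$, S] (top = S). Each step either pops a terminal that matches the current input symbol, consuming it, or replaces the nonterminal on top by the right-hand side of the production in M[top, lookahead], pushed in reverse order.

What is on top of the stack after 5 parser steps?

     Stack    Input      Action
  1  $ S      c c c a $  expand S -> R a
  2  $ a R    c c c a $  expand R -> c P
  3  $ a P c  c c c a $  match c
  4  $ a P    c c a $    expand P -> R
  5  $ a R    c c a $    expand R -> c P
Stack after step 5: $ a P c (top = c).

c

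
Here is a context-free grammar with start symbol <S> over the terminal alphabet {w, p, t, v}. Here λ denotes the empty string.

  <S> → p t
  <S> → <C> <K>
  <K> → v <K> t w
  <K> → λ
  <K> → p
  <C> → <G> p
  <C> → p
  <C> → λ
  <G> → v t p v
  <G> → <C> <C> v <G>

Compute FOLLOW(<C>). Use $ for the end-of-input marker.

{$, p, v}

FIRST(<K>): from <K>→v <K> t w we get {v}; from <K>→λ we get {λ}; from <K>→p we get {p}. So FIRST(<K>) = {λ, p, v}.
FIRST(<S>): from <S>→p t we get {p}; from <S>→<C> <K> we get {λ, p, v}. So FIRST(<S>) = {λ, p, v}.
FIRST(<C>): from <C>→<G> p we get {p, v}; from <C>→p we get {p}; from <C>→λ we get {λ}. So FIRST(<C>) = {λ, p, v}.
FIRST(<G>): from <G>→v t p v we get {v}; from <G>→<C> <C> v <G> we get {p, v}. So FIRST(<G>) = {p, v}.
FOLLOW(<S>) includes $ since <S> is the start symbol.
FOLLOW(<S>): <S> appears on no right-hand side. Thus FOLLOW(<S>) = {$}.
FOLLOW(<K>): in <S>→<C> <K>, the suffix after <K> is empty, so FOLLOW(<K>) ⊇ FOLLOW(<S>) = {$}; in <K>→v <K> t w, <K> is followed by t w with FIRST {t}. Thus FOLLOW(<K>) = {$, t}.
FOLLOW(<C>): in <S>→<C> <K>, <C> is followed by <K> with FIRST {λ, p, v}; in <S>→<C> <K>, the suffix after <C> is nullable, so FOLLOW(<C>) ⊇ FOLLOW(<S>) = {$}; in <G>→<C> <C> v <G> (occurrence 1), <C> is followed by <C> v <G> with FIRST {p, v}; in <G>→<C> <C> v <G> (occurrence 2), <C> is followed by v <G> with FIRST {v}. Thus FOLLOW(<C>) = {$, p, v}.
FOLLOW(<G>): in <C>→<G> p, <G> is followed by p with FIRST {p}; in <G>→<C> <C> v <G>, the suffix after <G> is empty (adds nothing new). Thus FOLLOW(<G>) = {p}.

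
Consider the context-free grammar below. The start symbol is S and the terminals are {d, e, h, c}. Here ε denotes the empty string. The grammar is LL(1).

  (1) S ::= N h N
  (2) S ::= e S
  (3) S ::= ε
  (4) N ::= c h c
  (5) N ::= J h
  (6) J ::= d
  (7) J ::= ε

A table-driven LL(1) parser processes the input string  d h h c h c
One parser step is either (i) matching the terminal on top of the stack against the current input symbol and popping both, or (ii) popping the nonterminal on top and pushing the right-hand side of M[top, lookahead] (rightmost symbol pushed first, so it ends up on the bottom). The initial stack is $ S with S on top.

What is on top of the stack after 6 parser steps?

N

     Stack      Input          Action
  1  $ S        d h h c h c $  expand S ::= N h N
  2  $ N h N    d h h c h c $  expand N ::= J h
  3  $ N h h J  d h h c h c $  expand J ::= d
  4  $ N h h d  d h h c h c $  match d
  5  $ N h h    h h c h c $    match h
  6  $ N h      h c h c $      match h
Stack after step 6: $ N (top = N).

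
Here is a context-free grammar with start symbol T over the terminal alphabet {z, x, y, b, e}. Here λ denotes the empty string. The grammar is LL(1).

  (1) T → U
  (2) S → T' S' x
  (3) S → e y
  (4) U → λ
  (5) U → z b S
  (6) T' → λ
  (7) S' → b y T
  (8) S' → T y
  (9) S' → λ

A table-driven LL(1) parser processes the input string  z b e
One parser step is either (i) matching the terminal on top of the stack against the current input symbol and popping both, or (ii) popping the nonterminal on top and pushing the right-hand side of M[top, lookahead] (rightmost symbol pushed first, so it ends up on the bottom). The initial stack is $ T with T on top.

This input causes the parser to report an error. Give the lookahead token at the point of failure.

$

     Stack    Input    Action
  1  $ T      z b e $  expand T → U
  2  $ U      z b e $  expand U → z b S
  3  $ S b z  z b e $  match z
  4  $ S b    b e $    match b
  5  $ S      e $      expand S → e y
  6  $ y e    e $      match e
  7  $ y      $        error: top is terminal y but lookahead is $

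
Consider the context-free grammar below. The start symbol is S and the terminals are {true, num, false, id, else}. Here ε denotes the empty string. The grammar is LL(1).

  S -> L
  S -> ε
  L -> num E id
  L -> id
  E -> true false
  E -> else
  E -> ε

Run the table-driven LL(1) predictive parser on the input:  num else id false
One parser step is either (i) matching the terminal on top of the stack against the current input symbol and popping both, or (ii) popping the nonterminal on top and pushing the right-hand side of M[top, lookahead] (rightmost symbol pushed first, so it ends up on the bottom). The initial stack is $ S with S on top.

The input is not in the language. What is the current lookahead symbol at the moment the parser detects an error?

     Stack       Input                Action
  1  $ S         num else id false $  expand S -> L
  2  $ L         num else id false $  expand L -> num E id
  3  $ id E num  num else id false $  match num
  4  $ id E      else id false $      expand E -> else
  5  $ id else   else id false $      match else
  6  $ id        id false $           match id
  7  $           false $              error: stack empty but input remains

false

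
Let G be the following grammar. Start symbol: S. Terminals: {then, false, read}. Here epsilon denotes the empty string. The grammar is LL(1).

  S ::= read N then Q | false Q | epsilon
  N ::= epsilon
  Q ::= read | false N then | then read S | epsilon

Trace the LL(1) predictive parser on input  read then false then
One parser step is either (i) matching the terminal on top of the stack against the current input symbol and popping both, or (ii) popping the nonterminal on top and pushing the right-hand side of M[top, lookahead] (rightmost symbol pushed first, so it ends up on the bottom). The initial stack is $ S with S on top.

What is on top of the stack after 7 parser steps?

step 1: stack=$ S  input=read then false then $  — expand S ::= read N then Q
step 2: stack=$ Q then N read  input=read then false then $  — match read
step 3: stack=$ Q then N  input=then false then $  — expand N ::= epsilon
step 4: stack=$ Q then  input=then false then $  — match then
step 5: stack=$ Q  input=false then $  — expand Q ::= false N then
step 6: stack=$ then N false  input=false then $  — match false
step 7: stack=$ then N  input=then $  — expand N ::= epsilon
Stack after step 7: $ then (top = then).

then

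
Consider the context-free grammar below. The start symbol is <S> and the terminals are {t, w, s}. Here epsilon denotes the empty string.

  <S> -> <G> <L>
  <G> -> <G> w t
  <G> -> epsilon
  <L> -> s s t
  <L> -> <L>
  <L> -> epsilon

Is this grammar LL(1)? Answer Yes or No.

No

FIRST(<S>) = {epsilon, s, w}
FIRST(<G>) = {epsilon, w}
FIRST(<L>) = {epsilon, s}
FOLLOW(<S>) = {$}
FOLLOW(<G>) = {$, s, w}
FOLLOW(<L>) = {$}
Cell M[<G>, w] receives both <G> -> <G> w t and <G> -> epsilon — the grammar is not LL(1).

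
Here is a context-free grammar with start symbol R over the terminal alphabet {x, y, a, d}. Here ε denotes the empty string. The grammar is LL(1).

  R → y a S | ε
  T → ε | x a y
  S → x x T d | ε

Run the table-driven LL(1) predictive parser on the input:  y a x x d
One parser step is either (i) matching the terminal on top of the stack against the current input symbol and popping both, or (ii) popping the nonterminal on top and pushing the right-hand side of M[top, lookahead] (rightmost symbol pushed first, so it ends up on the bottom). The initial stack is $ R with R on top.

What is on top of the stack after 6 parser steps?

     Stack      Input        Action
  1  $ R        y a x x d $  expand R → y a S
  2  $ S a y    y a x x d $  match y
  3  $ S a      a x x d $    match a
  4  $ S        x x d $      expand S → x x T d
  5  $ d T x x  x x d $      match x
  6  $ d T x    x d $        match x
Stack after step 6: $ d T (top = T).

T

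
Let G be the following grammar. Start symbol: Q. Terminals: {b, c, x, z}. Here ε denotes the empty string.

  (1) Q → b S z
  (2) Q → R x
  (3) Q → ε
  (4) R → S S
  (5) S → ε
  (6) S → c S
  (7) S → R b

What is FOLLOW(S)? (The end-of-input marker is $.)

{b, c, x, z}

FIRST(Q): from Q→b S z we get {b}; from Q→R x we get {b, c, x}; from Q→ε we get {ε}. So FIRST(Q) = {ε, b, c, x}.
FIRST(R): from R→S S we get {ε, b, c}. So FIRST(R) = {ε, b, c}.
FIRST(S): from S→ε we get {ε}; from S→c S we get {c}; from S→R b we get {b, c}. So FIRST(S) = {ε, b, c}.
FOLLOW(Q) includes $ since Q is the start symbol.
FOLLOW(Q): Q appears on no right-hand side. Thus FOLLOW(Q) = {$}.
FOLLOW(R): in Q→R x, R is followed by x with FIRST {x}; in S→R b, R is followed by b with FIRST {b}. Thus FOLLOW(R) = {b, x}.
FOLLOW(S): in Q→b S z, S is followed by z with FIRST {z}; in R→S S (occurrence 1), S is followed by S with FIRST {ε, b, c}; in R→S S (occurrence 1), the suffix after S is nullable, so FOLLOW(S) ⊇ FOLLOW(R) = {b, x}; in R→S S (occurrence 2), the suffix after S is empty, so FOLLOW(S) ⊇ FOLLOW(R) = {b, x}; in S→c S, the suffix after S is empty (adds nothing new). Thus FOLLOW(S) = {b, c, x, z}.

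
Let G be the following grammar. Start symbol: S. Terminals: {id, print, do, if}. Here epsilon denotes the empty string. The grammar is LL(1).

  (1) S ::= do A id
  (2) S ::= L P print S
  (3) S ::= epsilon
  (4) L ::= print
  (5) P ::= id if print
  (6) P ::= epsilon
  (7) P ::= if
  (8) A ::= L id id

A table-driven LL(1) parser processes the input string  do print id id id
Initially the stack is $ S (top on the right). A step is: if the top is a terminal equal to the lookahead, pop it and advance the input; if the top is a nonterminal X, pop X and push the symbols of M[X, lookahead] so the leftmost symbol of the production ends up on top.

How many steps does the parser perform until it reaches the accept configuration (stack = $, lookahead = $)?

8

step 1: stack=$ S  input=do print id id id $  — expand S ::= do A id
step 2: stack=$ id A do  input=do print id id id $  — match do
step 3: stack=$ id A  input=print id id id $  — expand A ::= L id id
step 4: stack=$ id id id L  input=print id id id $  — expand L ::= print
step 5: stack=$ id id id print  input=print id id id $  — match print
step 6: stack=$ id id id  input=id id id $  — match id
step 7: stack=$ id id  input=id id $  — match id
step 8: stack=$ id  input=id $  — match id
Accept reached after 8 steps.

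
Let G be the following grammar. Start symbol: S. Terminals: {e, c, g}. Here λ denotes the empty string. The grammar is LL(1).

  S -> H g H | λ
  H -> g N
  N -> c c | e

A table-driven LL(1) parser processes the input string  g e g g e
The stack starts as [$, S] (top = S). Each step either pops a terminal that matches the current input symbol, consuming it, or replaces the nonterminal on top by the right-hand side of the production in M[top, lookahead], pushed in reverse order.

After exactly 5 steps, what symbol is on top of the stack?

g

step 1: stack=$ S  input=g e g g e $  — expand S -> H g H
step 2: stack=$ H g H  input=g e g g e $  — expand H -> g N
step 3: stack=$ H g N g  input=g e g g e $  — match g
step 4: stack=$ H g N  input=e g g e $  — expand N -> e
step 5: stack=$ H g e  input=e g g e $  — match e
Stack after step 5: $ H g (top = g).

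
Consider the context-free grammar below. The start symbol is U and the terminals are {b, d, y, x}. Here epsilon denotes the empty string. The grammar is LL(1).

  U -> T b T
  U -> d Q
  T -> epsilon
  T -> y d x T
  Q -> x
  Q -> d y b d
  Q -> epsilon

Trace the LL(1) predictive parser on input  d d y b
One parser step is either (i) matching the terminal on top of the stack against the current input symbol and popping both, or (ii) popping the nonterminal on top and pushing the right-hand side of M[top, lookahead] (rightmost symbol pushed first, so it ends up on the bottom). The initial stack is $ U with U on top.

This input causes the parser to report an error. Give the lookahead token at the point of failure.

$

     Stack      Input      Action
  1  $ U        d d y b $  expand U -> d Q
  2  $ Q d      d d y b $  match d
  3  $ Q        d y b $    expand Q -> d y b d
  4  $ d b y d  d y b $    match d
  5  $ d b y    y b $      match y
  6  $ d b      b $        match b
  7  $ d        $          error: top is terminal d but lookahead is $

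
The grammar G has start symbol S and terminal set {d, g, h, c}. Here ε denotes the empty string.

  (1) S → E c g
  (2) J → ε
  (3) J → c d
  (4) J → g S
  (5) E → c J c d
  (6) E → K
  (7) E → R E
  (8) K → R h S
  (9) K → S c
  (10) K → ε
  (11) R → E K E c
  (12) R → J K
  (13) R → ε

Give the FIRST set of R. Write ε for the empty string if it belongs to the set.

FIRST(J) = {ε, c, g}
FIRST(S) = {c, g, h}  (via E c g)
FIRST(E) = {ε, c, g, h}  (via K, R E)
FIRST(K) = {ε, c, g, h}  (via R h S, S c)
FIRST(R) = {ε, c, g, h}  (via E K E c, J K)

{ε, c, g, h}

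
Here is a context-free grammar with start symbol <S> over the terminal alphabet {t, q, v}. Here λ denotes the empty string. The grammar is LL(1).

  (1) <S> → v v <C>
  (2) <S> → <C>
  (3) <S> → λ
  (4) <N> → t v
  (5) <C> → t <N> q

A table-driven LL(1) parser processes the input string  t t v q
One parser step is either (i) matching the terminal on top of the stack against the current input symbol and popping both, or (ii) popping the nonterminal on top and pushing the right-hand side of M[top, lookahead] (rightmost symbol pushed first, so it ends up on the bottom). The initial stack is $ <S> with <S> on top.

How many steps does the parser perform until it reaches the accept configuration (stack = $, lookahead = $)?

step 1: stack=$ <S>  input=t t v q $  — expand <S> → <C>
step 2: stack=$ <C>  input=t t v q $  — expand <C> → t <N> q
step 3: stack=$ q <N> t  input=t t v q $  — match t
step 4: stack=$ q <N>  input=t v q $  — expand <N> → t v
step 5: stack=$ q v t  input=t v q $  — match t
step 6: stack=$ q v  input=v q $  — match v
step 7: stack=$ q  input=q $  — match q
Accept reached after 7 steps.

7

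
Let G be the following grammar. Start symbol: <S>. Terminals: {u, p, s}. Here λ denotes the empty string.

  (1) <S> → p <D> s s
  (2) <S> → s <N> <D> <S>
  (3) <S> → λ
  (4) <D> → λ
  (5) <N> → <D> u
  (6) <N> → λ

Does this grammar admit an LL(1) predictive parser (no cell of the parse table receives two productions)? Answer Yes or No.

FIRST(<S>) = {λ, p, s}
FIRST(<D>) = {λ}
FIRST(<N>) = {λ, u}
FOLLOW(<S>) = {$}
FOLLOW(<D>) = {$, p, s, u}
FOLLOW(<N>) = {$, p, s}
Each cell of M receives at most one production.

Yes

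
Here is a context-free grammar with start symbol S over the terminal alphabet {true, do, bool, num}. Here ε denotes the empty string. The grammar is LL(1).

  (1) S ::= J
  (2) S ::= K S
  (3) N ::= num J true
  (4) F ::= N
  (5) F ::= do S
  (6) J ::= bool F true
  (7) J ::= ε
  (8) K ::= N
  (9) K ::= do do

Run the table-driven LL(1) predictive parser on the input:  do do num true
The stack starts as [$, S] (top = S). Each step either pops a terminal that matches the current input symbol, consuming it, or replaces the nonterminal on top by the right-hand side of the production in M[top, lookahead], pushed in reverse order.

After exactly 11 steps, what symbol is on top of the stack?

step 1: stack=$ S  input=do do num true $  — expand S ::= K S
step 2: stack=$ S K  input=do do num true $  — expand K ::= do do
step 3: stack=$ S do do  input=do do num true $  — match do
step 4: stack=$ S do  input=do num true $  — match do
step 5: stack=$ S  input=num true $  — expand S ::= K S
step 6: stack=$ S K  input=num true $  — expand K ::= N
step 7: stack=$ S N  input=num true $  — expand N ::= num J true
step 8: stack=$ S true J num  input=num true $  — match num
step 9: stack=$ S true J  input=true $  — expand J ::= ε
step 10: stack=$ S true  input=true $  — match true
step 11: stack=$ S  input=$  — expand S ::= J
Stack after step 11: $ J (top = J).

J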